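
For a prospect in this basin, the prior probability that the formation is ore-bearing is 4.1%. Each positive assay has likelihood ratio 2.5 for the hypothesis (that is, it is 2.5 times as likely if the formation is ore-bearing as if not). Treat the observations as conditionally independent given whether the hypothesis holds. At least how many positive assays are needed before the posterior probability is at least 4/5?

5

Prior odds = 0.041/0.959 = 41/959.
Likelihood ratio per positive assay = 2.5.
Target odds: 0.8 ÷ 0.2 = 4.
Need (41/959) × 2.5ⁿ ≥ 4, i.e. 2.5ⁿ ≥ 3836/41.
2.5⁴ = 39.0625 falls short of 3836/41 but 2.5⁵ = 97.65625 reaches it, so n = 5.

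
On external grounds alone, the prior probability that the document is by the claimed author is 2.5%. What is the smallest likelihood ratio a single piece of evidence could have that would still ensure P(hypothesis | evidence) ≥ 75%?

Prior odds = 0.025/0.975 = 1/39.
Target odds = 0.75/0.25 = 3.
Required Bayes factor = 3 ÷ (1/39) = 117.

117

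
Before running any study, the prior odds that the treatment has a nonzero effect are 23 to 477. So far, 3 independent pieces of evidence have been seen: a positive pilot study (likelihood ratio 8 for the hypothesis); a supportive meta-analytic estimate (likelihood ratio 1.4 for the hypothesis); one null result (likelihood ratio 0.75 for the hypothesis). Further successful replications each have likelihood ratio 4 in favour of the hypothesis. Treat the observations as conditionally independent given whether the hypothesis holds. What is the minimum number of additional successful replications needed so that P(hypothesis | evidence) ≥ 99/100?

4

Prior odds = 23/477.
Combined Bayes factor of the evidence already in hand = 8 × 1.4 × 0.75 = 8.4.
Odds after that evidence = (23/477) × 8.4 = 322/795.
Target odds = 0.99/0.01 = 99.
Need 4ⁿ ≥ 99 ÷ (322/795) = 78705/322.
4³ = 64 falls short of 78705/322 but 4⁴ = 256 reaches it, so n = 4.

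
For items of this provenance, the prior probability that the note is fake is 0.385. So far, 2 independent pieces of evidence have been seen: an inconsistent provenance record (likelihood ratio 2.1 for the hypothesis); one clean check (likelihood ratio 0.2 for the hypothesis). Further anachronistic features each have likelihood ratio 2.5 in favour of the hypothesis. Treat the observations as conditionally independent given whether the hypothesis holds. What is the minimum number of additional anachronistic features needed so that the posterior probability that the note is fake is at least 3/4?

3

Prior odds = 0.385/0.615 = 77/123.
Combined Bayes factor of the evidence already in hand = 2.1 × 0.2 = 0.42.
Odds after that evidence = (77/123) × 0.42 = 539/2050.
Target odds = 0.75/0.25 = 3.
Need 2.5ⁿ ≥ 3 ÷ (539/2050) = 6150/539.
2.5² = 6.25 falls short of 6150/539 but 2.5³ = 15.625 reaches it, so n = 3.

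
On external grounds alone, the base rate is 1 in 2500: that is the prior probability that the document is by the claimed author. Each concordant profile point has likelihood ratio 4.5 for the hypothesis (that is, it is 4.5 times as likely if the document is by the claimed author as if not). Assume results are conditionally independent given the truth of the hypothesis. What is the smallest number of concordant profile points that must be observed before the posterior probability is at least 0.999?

Prior odds = 0.0004/0.9996 = 1/2499.
Likelihood ratio per concordant profile point = 4.5.
Target posterior odds = 0.999/0.001 = 999.
Require 4.5ⁿ ≥ 999 ÷ (1/2499) = 2496501.
4.5⁹ = 387420489/512 falls short of 2496501 but 4.5¹⁰ ≈3.40506e+06 reaches it, so n = 10.

10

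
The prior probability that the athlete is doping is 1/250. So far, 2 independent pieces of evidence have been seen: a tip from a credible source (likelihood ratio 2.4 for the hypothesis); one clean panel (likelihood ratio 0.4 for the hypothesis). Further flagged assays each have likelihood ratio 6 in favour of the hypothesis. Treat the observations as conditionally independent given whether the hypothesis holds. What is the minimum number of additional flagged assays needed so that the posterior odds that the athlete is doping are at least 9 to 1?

5

Prior odds = 0.004/0.996 = 1/249.
Combined Bayes factor of the evidence already in hand = 2.4 × 0.4 = 0.96.
Odds after that evidence = (1/249) × 0.96 = 8/2075.
Target odds = 9.
Need 6ⁿ ≥ 9 ÷ (8/2075) = 2334.375.
6⁴ = 1296 falls short of 2334.375 but 6⁵ = 7776 reaches it, so n = 5.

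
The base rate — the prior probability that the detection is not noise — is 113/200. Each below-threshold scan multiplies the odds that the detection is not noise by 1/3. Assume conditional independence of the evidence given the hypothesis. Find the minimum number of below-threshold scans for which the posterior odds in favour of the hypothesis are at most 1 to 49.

4

Prior odds: 0.565 ÷ 0.435 = 113/87.
Likelihood ratio per below-threshold scan = 1/3.
Target odds = 1/49.
Require (1/3)ⁿ ≤ 1/49 ÷ (113/87) = 87/5537.
(1/3)³ = 1/27 is still above 87/5537 but (1/3)⁴ = 1/81 is at or below it, so n = 4.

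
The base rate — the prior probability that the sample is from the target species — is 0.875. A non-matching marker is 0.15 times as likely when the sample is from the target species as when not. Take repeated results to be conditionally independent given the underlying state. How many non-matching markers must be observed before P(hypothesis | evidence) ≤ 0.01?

4

Prior odds = 0.875/0.125 = 7.
Likelihood ratio per non-matching marker = 0.15.
Target odds: 0.01 ÷ 0.99 = 1/99.
Need 7 × 0.15ⁿ ≤ 1/99, i.e. 0.15ⁿ ≤ 1/693.
0.15³ = 0.003375 is still above 1/693 but 0.15⁴ = 81/160000 is at or below it, so n = 4.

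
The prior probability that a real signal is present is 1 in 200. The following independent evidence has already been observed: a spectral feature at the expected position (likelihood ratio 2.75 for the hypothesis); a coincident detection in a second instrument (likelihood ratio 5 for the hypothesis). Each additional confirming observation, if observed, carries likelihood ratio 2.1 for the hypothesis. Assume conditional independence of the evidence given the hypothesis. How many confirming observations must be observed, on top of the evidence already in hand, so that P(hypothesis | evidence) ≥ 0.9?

Prior odds = 0.005/0.995 = 1/199.
Combined Bayes factor of the evidence already in hand = 2.75 × 5 = 13.75.
Odds after that evidence = (1/199) × 13.75 = 55/796.
Target odds = 0.9/0.1 = 9.
Need 2.1ⁿ ≥ 9 ÷ (55/796) = 7164/55.
2.1⁶ = 85766121/1000000 falls short of 7164/55 but 2.1⁷ ≈180.109 reaches it, so n = 7.

7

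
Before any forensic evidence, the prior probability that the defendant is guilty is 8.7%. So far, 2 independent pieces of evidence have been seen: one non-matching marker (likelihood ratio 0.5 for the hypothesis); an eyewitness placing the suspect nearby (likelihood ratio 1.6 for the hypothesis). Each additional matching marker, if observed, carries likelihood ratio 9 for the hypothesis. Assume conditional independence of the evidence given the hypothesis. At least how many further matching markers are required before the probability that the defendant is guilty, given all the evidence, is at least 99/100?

Prior odds = 0.087/0.913 = 87/913.
Combined Bayes factor of the evidence already in hand = 0.5 × 1.6 = 0.8.
Odds after that evidence = (87/913) × 0.8 = 348/4565.
Target odds = 0.99/0.01 = 99.
Need 9ⁿ ≥ 99 ÷ (348/4565) = 150645/116.
9³ = 729 falls short of 150645/116 but 9⁴ = 6561 reaches it, so n = 4.

4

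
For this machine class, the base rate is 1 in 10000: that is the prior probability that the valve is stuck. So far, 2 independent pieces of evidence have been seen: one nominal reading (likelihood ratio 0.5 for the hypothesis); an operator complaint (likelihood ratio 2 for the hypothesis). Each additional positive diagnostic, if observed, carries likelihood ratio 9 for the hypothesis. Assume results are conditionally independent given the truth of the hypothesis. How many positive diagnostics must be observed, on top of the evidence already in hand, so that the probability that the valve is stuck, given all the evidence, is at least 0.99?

Prior odds = 0.0001/0.9999 = 1/9999.
Combined Bayes factor of the evidence already in hand = 0.5 × 2 = 1.
Odds after that evidence = (1/9999) × 1 = 1/9999.
Target odds = 0.99/0.01 = 99.
Need 9ⁿ ≥ 99 ÷ (1/9999) = 989901.
9⁶ = 531441 falls short of 989901 but 9⁷ = 4782969 reaches it, so n = 7.

7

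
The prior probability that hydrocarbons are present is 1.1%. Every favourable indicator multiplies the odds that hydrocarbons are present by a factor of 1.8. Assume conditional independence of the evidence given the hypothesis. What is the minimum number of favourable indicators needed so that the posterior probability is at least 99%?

16

Prior odds: 0.011 ÷ 0.989 = 11/989.
Likelihood ratio per favourable indicator = 1.8.
Target odds: 0.99 ÷ 0.01 = 99.
Require 1.8ⁿ ≥ 99 ÷ (11/989) = 8901.
1.8¹⁵ ≈6746.64 falls short of 8901 but 1.8¹⁶ ≈12144 reaches it, so n = 16.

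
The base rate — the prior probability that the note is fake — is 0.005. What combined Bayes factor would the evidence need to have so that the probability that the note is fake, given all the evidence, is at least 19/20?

Prior odds = 0.005/0.995 = 1/199.
Target odds = 0.95/0.05 = 19.
Required Bayes factor = 19 ÷ (1/199) = 3781.

3781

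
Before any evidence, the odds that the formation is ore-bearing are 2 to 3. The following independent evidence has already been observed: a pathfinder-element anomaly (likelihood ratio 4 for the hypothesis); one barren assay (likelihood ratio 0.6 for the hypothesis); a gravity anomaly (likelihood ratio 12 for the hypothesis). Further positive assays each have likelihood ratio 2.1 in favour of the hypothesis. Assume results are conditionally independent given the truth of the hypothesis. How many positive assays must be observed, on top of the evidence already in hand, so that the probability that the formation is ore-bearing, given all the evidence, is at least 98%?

Prior odds = 2/3.
Combined Bayes factor of the evidence already in hand = 4 × 0.6 × 12 = 28.8.
Odds after that evidence = (2/3) × 28.8 = 19.2.
Target odds = 0.98/0.02 = 49.
Need 2.1ⁿ ≥ 49 ÷ 19.2 = 245/96.
2.1¹ = 2.1 falls short of 245/96 but 2.1² = 4.41 reaches it, so n = 2.

2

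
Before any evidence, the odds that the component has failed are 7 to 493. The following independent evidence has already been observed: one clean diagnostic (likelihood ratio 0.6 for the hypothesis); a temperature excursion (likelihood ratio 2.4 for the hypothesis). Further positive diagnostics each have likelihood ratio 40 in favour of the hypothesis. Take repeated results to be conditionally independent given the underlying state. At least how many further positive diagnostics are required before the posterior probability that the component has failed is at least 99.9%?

Prior odds = 7/493.
Combined Bayes factor of the evidence already in hand = 0.6 × 2.4 = 1.44.
Odds after that evidence = (7/493) × 1.44 = 252/12325.
Target odds = 0.999/0.001 = 999.
Need 40ⁿ ≥ 999 ÷ (252/12325) = 1368075/28.
40² = 1600 falls short of 1368075/28 but 40³ = 64000 reaches it, so n = 3.

3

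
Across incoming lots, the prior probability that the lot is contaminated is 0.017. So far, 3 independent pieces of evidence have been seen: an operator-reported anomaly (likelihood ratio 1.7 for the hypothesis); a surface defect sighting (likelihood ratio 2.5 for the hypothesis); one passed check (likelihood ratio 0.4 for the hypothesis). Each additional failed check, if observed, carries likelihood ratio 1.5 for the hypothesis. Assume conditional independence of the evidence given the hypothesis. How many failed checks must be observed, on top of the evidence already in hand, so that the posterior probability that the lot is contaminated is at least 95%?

Prior odds = 0.017/0.983 = 17/983.
Combined Bayes factor of the evidence already in hand = 1.7 × 2.5 × 0.4 = 1.7.
Odds after that evidence = (17/983) × 1.7 = 289/9830.
Target odds = 0.95/0.05 = 19.
Need 1.5ⁿ ≥ 19 ÷ (289/9830) = 186770/289.
1.5¹⁵ = 14348907/32768 falls short of 186770/289 but 1.5¹⁶ = 43046721/65536 reaches it, so n = 16.

16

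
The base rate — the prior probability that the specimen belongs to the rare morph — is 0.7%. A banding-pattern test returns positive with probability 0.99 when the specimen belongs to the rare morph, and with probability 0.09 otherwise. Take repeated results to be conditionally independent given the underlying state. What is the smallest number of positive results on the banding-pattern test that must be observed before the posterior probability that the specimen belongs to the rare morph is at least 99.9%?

5

Prior odds = 0.007/0.993 = 7/993.
Likelihood ratio of a positive result = 0.99/0.09 = 11.
Target odds: 0.999 ÷ 0.001 = 999.
Require 11ⁿ ≥ 999 ÷ (7/993) = 992007/7.
11⁴ = 14641 falls short of 992007/7 but 11⁵ = 161051 reaches it, so n = 5.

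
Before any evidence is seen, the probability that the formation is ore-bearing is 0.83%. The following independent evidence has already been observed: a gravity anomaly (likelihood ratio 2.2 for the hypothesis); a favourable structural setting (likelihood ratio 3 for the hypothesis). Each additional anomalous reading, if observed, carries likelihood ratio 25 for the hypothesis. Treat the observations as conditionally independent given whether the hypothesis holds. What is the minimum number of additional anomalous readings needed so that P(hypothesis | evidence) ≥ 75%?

Prior odds = 0.0083/0.9917 = 83/9917.
Combined Bayes factor of the evidence already in hand = 2.2 × 3 = 6.6.
Odds after that evidence = (83/9917) × 6.6 = 2739/49585.
Target odds = 0.75/0.25 = 3.
Need 25ⁿ ≥ 3 ÷ (2739/49585) = 49585/913.
25¹ = 25 falls short of 49585/913 but 25² = 625 reaches it, so n = 2.

2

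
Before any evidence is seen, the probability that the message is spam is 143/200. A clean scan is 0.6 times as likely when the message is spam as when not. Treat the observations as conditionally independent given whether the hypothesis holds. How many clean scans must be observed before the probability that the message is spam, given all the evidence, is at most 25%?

Prior odds = 0.715/0.285 = 143/57.
Likelihood ratio per clean scan = 0.6.
Target posterior odds = 0.25/0.75 = 1/3.
Require 0.6ⁿ ≤ 1/3 ÷ (143/57) = 19/143.
0.6³ = 0.216 is still above 19/143 but 0.6⁴ = 0.1296 is at or below it, so n = 4.

4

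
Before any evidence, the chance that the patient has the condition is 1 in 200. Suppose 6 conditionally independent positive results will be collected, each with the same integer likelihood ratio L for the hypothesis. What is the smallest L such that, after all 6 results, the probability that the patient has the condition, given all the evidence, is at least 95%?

4

Prior odds = 0.005/0.995 = 1/199.
Target odds = 0.95/0.05 = 19.
Need L⁶ ≥ 19 ÷ (1/199) = 3781.
3⁶ = 729 < 3781 ≤ 4096 = 4⁶, so L = 4.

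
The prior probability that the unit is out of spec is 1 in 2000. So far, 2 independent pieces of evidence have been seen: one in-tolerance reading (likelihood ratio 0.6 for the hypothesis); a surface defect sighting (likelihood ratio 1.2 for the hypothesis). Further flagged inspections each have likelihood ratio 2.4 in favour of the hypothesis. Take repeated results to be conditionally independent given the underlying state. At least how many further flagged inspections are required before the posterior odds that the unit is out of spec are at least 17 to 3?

Prior odds = 0.0005/0.9995 = 1/1999.
Combined Bayes factor of the evidence already in hand = 0.6 × 1.2 = 0.72.
Odds after that evidence = (1/1999) × 0.72 = 18/49975.
Target odds = 17/3.
Need 2.4ⁿ ≥ 17/3 ÷ (18/49975) = 849575/54.
2.4¹¹ ≈15216.8 falls short of 849575/54 but 2.4¹² ≈36520.3 reaches it, so n = 12.

12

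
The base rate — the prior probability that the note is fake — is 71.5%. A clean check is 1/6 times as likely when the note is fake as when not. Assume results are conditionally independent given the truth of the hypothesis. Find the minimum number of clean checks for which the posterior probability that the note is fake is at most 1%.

4

Prior odds: 0.715 ÷ 0.285 = 143/57.
Likelihood ratio per clean check = 1/6.
Target posterior odds = 0.01/0.99 = 1/99.
Need (143/57) × (1/6)ⁿ ≤ 1/99, i.e. (1/6)ⁿ ≤ 19/4719.
(1/6)³ = 1/216 is still above 19/4719 but (1/6)⁴ = 1/1296 is at or below it, so n = 4.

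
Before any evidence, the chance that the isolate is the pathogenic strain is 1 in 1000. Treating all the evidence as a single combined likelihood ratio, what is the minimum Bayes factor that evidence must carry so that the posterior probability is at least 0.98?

Prior odds = 0.001/0.999 = 1/999.
Target odds = 0.98/0.02 = 49.
Required Bayes factor = 49 ÷ (1/999) = 48951.

48951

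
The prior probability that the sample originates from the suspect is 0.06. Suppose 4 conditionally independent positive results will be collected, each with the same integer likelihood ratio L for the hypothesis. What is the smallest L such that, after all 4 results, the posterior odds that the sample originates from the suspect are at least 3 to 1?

Prior odds = 0.06/0.94 = 3/47.
Target odds = 3.
Need L⁴ ≥ 3 ÷ (3/47) = 47.
2⁴ = 16 < 47 ≤ 81 = 3⁴, so L = 3.

3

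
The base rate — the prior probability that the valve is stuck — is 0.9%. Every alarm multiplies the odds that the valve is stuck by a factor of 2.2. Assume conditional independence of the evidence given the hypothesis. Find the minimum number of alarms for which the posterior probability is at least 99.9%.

Prior odds: 0.009 ÷ 0.991 = 9/991.
Likelihood ratio per alarm = 2.2.
Target odds: 0.999 ÷ 0.001 = 999.
Require 2.2ⁿ ≥ 999 ÷ (9/991) = 110001.
2.2¹⁴ ≈62218.2 falls short of 110001 but 2.2¹⁵ ≈136880 reaches it, so n = 15.

15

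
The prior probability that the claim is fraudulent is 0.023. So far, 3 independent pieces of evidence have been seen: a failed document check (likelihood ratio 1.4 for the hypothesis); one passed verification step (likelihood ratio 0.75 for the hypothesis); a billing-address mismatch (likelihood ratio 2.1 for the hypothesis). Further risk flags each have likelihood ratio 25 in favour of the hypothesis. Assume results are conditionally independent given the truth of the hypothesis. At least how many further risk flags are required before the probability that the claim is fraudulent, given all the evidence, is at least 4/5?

2

Prior odds = 0.023/0.977 = 23/977.
Combined Bayes factor of the evidence already in hand = 1.4 × 0.75 × 2.1 = 2.205.
Odds after that evidence = (23/977) × 2.205 = 10143/195400.
Target odds = 0.8/0.2 = 4.
Need 25ⁿ ≥ 4 ÷ (10143/195400) = 781600/10143.
25¹ = 25 falls short of 781600/10143 but 25² = 625 reaches it, so n = 2.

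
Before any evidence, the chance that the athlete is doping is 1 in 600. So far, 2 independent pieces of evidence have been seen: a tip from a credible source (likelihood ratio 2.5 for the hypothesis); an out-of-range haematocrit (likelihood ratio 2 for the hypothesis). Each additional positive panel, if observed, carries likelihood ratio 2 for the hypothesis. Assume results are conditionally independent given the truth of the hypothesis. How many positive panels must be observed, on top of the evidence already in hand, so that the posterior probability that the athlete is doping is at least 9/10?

Prior odds = (1/600)/(599/600) = 1/599.
Combined Bayes factor of the evidence already in hand = 2.5 × 2 = 5.
Odds after that evidence = (1/599) × 5 = 5/599.
Target odds = 0.9/0.1 = 9.
Need 2ⁿ ≥ 9 ÷ (5/599) = 1078.2.
2¹⁰ = 1024 falls short of 1078.2 but 2¹¹ = 2048 reaches it, so n = 11.

11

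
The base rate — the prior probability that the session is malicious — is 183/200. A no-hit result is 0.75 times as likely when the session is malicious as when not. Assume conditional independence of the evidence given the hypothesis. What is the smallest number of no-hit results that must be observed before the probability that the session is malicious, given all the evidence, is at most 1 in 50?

22

Prior odds = 0.915/0.085 = 183/17.
Likelihood ratio per no-hit result = 0.75.
Target odds: 0.02 ÷ 0.98 = 1/49.
Require 0.75ⁿ ≤ 1/49 ÷ (183/17) = 17/8967.
0.75²¹ ≈0.00237841 is still above 17/8967 but 0.75²² ≈0.00178381 is at or below it, so n = 22.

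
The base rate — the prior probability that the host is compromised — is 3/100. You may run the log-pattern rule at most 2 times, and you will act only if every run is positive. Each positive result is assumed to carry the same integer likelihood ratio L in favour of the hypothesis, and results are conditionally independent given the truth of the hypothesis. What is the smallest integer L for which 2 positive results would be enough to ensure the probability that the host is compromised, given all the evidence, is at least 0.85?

Prior odds = 0.03/0.97 = 3/97.
Target odds = 0.85/0.15 = 17/3.
Need L² ≥ 17/3 ÷ (3/97) = 1649/9.
13² = 169 < 1649/9 ≤ 196 = 14², so L = 14.

14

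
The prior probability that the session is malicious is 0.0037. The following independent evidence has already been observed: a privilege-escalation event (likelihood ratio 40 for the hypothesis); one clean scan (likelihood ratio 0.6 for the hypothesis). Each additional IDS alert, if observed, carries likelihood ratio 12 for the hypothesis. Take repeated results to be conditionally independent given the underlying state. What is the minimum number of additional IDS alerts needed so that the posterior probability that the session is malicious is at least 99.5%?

Prior odds = 0.0037/0.9963 = 37/9963.
Combined Bayes factor of the evidence already in hand = 40 × 0.6 = 24.
Odds after that evidence = (37/9963) × 24 = 296/3321.
Target odds = 0.995/0.005 = 199.
Need 12ⁿ ≥ 199 ÷ (296/3321) = 660879/296.
12³ = 1728 falls short of 660879/296 but 12⁴ = 20736 reaches it, so n = 4.

4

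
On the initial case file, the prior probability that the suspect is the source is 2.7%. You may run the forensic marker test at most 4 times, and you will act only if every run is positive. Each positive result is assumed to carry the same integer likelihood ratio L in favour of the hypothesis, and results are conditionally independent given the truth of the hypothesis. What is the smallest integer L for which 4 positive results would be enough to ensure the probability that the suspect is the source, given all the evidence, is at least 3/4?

4

Prior odds = 0.027/0.973 = 27/973.
Target odds = 0.75/0.25 = 3.
Need L⁴ ≥ 3 ÷ (27/973) = 973/9.
3⁴ = 81 < 973/9 ≤ 256 = 4⁴, so L = 4.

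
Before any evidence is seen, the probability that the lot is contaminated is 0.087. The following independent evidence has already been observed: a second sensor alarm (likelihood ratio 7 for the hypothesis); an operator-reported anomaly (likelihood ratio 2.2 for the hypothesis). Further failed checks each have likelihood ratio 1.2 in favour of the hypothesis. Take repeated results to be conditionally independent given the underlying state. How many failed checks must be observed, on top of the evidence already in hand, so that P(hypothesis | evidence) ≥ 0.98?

20

Prior odds = 0.087/0.913 = 87/913.
Combined Bayes factor of the evidence already in hand = 7 × 2.2 = 15.4.
Odds after that evidence = (87/913) × 15.4 = 609/415.
Target odds = 0.98/0.02 = 49.
Need 1.2ⁿ ≥ 49 ÷ (609/415) = 2905/87.
1.2¹⁹ ≈31.948 falls short of 2905/87 but 1.2²⁰ ≈38.3376 reaches it, so n = 20.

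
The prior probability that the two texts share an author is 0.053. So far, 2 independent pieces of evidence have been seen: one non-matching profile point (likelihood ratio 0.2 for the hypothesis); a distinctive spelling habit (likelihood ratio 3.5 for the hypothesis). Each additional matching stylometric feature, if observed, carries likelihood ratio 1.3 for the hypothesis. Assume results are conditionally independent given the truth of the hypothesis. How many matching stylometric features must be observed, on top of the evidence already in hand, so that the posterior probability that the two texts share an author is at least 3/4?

17

Prior odds = 0.053/0.947 = 53/947.
Combined Bayes factor of the evidence already in hand = 0.2 × 3.5 = 0.7.
Odds after that evidence = (53/947) × 0.7 = 371/9470.
Target odds = 0.75/0.25 = 3.
Need 1.3ⁿ ≥ 3 ÷ (371/9470) = 28410/371.
1.3¹⁶ ≈66.5417 falls short of 28410/371 but 1.3¹⁷ ≈86.5042 reaches it, so n = 17.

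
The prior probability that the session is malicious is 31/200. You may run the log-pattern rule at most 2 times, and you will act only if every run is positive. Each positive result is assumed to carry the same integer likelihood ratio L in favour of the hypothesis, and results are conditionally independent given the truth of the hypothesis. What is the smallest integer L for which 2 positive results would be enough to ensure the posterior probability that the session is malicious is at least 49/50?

17

Prior odds = 0.155/0.845 = 31/169.
Target odds = 0.98/0.02 = 49.
Need L² ≥ 49 ÷ (31/169) = 8281/31.
16² = 256 < 8281/31 ≤ 289 = 17², so L = 17.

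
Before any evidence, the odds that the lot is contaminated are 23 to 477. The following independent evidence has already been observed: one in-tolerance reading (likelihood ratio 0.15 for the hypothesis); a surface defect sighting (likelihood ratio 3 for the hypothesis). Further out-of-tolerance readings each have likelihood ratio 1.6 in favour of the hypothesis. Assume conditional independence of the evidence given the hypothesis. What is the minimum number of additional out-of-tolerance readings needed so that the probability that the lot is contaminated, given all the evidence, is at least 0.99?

18

Prior odds = 23/477.
Combined Bayes factor of the evidence already in hand = 0.15 × 3 = 0.45.
Odds after that evidence = (23/477) × 0.45 = 23/1060.
Target odds = 0.99/0.01 = 99.
Need 1.6ⁿ ≥ 99 ÷ (23/1060) = 104940/23.
1.6¹⁷ ≈2951.48 falls short of 104940/23 but 1.6¹⁸ ≈4722.37 reaches it, so n = 18.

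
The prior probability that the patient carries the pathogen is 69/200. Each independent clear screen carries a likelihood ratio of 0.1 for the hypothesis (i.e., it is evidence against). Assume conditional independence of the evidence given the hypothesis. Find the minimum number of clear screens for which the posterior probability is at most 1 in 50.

2

Prior odds: 0.345 ÷ 0.655 = 69/131.
Likelihood ratio per clear screen = 0.1.
Target posterior odds = 0.02/0.98 = 1/49.
Require 0.1ⁿ ≤ 1/49 ÷ (69/131) = 131/3381.
0.1¹ = 0.1 is still above 131/3381 but 0.1² = 0.01 is at or below it, so n = 2.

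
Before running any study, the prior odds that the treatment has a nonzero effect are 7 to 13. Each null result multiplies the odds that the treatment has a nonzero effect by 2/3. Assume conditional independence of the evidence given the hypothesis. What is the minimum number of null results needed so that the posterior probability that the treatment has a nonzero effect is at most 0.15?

3

Prior odds = 7/13.
Likelihood ratio per null result = 2/3.
Target posterior odds = 0.15/0.85 = 3/17.
Require (2/3)ⁿ ≤ 3/17 ÷ (7/13) = 39/119.
(2/3)² = 4/9 is still above 39/119 but (2/3)³ = 8/27 is at or below it, so n = 3.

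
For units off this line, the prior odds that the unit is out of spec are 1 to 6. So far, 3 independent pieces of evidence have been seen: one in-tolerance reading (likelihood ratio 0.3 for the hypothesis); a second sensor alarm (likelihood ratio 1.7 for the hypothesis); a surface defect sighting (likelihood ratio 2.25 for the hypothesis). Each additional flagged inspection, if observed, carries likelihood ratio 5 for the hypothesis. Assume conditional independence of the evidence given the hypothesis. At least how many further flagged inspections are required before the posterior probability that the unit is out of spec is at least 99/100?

Prior odds = 1/6.
Combined Bayes factor of the evidence already in hand = 0.3 × 1.7 × 2.25 = 1.1475.
Odds after that evidence = (1/6) × 1.1475 = 0.19125.
Target odds = 0.99/0.01 = 99.
Need 5ⁿ ≥ 99 ÷ 0.19125 = 8800/17.
5³ = 125 falls short of 8800/17 but 5⁴ = 625 reaches it, so n = 4.

4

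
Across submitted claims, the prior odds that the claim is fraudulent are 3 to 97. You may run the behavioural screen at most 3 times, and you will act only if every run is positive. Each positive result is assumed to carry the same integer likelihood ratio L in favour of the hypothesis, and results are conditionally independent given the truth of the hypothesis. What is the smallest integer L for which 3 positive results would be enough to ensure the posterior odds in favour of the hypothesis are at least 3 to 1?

5

Prior odds = 3/97.
Target odds = 3.
Need L³ ≥ 3 ÷ (3/97) = 97.
4³ = 64 < 97 ≤ 125 = 5³, so L = 5.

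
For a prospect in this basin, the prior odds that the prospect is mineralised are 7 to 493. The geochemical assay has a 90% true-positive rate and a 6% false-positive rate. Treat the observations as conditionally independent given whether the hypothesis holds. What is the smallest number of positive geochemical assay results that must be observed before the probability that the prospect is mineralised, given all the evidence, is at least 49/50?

Prior odds = 7/493.
Likelihood ratio of a positive result = 0.9/0.06 = 15.
Target posterior odds = 0.98/0.02 = 49.
Require 15ⁿ ≥ 49 ÷ (7/493) = 3451.
15³ = 3375 falls short of 3451 but 15⁴ = 50625 reaches it, so n = 4.

4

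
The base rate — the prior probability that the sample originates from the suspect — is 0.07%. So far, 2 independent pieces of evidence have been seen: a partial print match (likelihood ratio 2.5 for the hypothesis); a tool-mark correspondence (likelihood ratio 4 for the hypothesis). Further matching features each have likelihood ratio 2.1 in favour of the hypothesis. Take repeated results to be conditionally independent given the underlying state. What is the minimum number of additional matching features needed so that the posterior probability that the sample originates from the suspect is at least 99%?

Prior odds = 0.0007/0.9993 = 7/9993.
Combined Bayes factor of the evidence already in hand = 2.5 × 4 = 10.
Odds after that evidence = (7/9993) × 10 = 70/9993.
Target odds = 0.99/0.01 = 99.
Need 2.1ⁿ ≥ 99 ÷ (70/9993) = 989307/70.
2.1¹² ≈7355.83 falls short of 989307/70 but 2.1¹³ ≈15447.2 reaches it, so n = 13.

13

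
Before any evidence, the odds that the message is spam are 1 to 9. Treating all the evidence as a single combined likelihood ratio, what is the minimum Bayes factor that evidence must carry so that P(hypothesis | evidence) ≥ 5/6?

45

Prior odds = 1/9.
Target odds = (5/6)/(1/6) = 5.
Required Bayes factor = 5 ÷ (1/9) = 45.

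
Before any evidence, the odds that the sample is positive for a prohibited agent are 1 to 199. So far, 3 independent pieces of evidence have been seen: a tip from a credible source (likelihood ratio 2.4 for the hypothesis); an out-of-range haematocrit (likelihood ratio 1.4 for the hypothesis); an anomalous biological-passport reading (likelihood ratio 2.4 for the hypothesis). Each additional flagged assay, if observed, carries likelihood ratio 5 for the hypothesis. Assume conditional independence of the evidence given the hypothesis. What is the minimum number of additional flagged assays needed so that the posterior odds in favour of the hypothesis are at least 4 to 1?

3

Prior odds = 1/199.
Combined Bayes factor of the evidence already in hand = 2.4 × 1.4 × 2.4 = 8.064.
Odds after that evidence = (1/199) × 8.064 = 1008/24875.
Target odds = 4.
Need 5ⁿ ≥ 4 ÷ (1008/24875) = 24875/252.
5² = 25 falls short of 24875/252 but 5³ = 125 reaches it, so n = 3.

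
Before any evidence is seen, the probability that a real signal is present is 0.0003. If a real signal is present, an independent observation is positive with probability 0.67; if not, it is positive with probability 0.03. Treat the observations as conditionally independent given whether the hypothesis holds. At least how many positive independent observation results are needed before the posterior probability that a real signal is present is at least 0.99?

Prior odds = 0.0003/0.9997 = 3/9997.
Likelihood ratio of a positive = 0.67/0.03 = 67/3.
Target odds: 0.99 ÷ 0.01 = 99.
Need (3/9997) × (67/3)ⁿ ≥ 99, i.e. (67/3)ⁿ ≥ 329901.
(67/3)⁴ = 20151121/81 falls short of 329901 but (67/3)⁵ ≈5.55607e+06 reaches it, so n = 5.

5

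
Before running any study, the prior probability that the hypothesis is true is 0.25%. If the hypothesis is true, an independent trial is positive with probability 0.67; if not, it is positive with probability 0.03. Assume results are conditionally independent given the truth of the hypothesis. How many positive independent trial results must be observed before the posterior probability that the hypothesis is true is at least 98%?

4

Prior odds: 0.0025 ÷ 0.9975 = 1/399.
Likelihood ratio of a positive = 0.67/0.03 = 67/3.
Target posterior odds = 0.98/0.02 = 49.
Require (67/3)ⁿ ≥ 49 ÷ (1/399) = 19551.
(67/3)³ = 300763/27 falls short of 19551 but (67/3)⁴ = 20151121/81 reaches it, so n = 4.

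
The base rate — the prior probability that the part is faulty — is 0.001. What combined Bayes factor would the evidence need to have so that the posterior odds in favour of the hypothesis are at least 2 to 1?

1998

Prior odds = 0.001/0.999 = 1/999.
Target odds = 2.
Required Bayes factor = 2 ÷ (1/999) = 1998.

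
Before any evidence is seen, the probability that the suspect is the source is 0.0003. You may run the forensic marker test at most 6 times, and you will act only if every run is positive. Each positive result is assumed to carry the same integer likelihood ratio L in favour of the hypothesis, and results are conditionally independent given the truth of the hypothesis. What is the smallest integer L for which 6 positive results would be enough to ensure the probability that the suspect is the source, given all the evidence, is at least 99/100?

9

Prior odds = 0.0003/0.9997 = 3/9997.
Target odds = 0.99/0.01 = 99.
Need L⁶ ≥ 99 ÷ (3/9997) = 329901.
8⁶ = 262144 < 329901 ≤ 531441 = 9⁶, so L = 9.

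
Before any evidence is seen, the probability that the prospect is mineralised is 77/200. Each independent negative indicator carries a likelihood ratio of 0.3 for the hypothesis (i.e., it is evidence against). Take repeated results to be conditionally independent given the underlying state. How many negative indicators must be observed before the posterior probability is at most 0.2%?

Prior odds = 0.385/0.615 = 77/123.
Likelihood ratio per negative indicator = 0.3.
Target posterior odds = 0.002/0.998 = 1/499.
Need (77/123) × 0.3ⁿ ≤ 1/499, i.e. 0.3ⁿ ≤ 123/38423.
0.3⁴ = 0.0081 is still above 123/38423 but 0.3⁵ = 243/100000 is at or below it, so n = 5.

5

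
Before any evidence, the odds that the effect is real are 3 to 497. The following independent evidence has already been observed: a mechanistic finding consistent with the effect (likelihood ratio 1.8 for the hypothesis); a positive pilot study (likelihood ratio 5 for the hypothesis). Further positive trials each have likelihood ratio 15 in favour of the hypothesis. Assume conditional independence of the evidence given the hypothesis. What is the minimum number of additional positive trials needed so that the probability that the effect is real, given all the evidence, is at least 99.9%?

Prior odds = 3/497.
Combined Bayes factor of the evidence already in hand = 1.8 × 5 = 9.
Odds after that evidence = (3/497) × 9 = 27/497.
Target odds = 0.999/0.001 = 999.
Need 15ⁿ ≥ 999 ÷ (27/497) = 18389.
15³ = 3375 falls short of 18389 but 15⁴ = 50625 reaches it, so n = 4.

4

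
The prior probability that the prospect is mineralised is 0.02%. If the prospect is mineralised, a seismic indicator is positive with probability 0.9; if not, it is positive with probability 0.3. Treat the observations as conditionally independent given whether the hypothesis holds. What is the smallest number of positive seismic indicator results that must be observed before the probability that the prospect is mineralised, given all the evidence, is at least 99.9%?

Prior odds: 0.0002 ÷ 0.9998 = 1/4999.
Likelihood ratio of a positive = 0.9/0.3 = 3.
Target posterior odds = 0.999/0.001 = 999.
Need (1/4999) × 3ⁿ ≥ 999, i.e. 3ⁿ ≥ 4994001.
3¹⁴ = 4782969 falls short of 4994001 but 3¹⁵ = 14348907 reaches it, so n = 15.

15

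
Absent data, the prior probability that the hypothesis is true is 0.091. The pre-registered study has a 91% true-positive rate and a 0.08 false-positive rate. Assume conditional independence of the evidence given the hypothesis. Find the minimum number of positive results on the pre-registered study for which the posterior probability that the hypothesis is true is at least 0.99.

Prior odds = 0.091/0.909 = 91/909.
Likelihood ratio of a positive result = 0.91/0.08 = 11.375.
Target posterior odds = 0.99/0.01 = 99.
Require 11.375ⁿ ≥ 99 ÷ (91/909) = 89991/91.
11.375² = 129.390625 falls short of 89991/91 but 11.375³ = 753571/512 reaches it, so n = 3.

3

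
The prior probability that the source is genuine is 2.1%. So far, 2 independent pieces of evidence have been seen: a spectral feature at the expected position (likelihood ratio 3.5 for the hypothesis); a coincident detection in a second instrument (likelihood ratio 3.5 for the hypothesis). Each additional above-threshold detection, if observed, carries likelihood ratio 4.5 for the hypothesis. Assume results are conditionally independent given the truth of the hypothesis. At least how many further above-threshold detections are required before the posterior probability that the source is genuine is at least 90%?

Prior odds = 0.021/0.979 = 21/979.
Combined Bayes factor of the evidence already in hand = 3.5 × 3.5 = 12.25.
Odds after that evidence = (21/979) × 12.25 = 1029/3916.
Target odds = 0.9/0.1 = 9.
Need 4.5ⁿ ≥ 9 ÷ (1029/3916) = 11748/343.
4.5² = 20.25 falls short of 11748/343 but 4.5³ = 91.125 reaches it, so n = 3.

3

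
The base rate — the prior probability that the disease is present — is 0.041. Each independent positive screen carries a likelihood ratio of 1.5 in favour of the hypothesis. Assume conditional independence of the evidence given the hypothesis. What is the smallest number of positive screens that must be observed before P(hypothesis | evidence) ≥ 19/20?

Prior odds = 0.041/0.959 = 41/959.
Likelihood ratio per positive screen = 1.5.
Target posterior odds = 0.95/0.05 = 19.
Need (41/959) × 1.5ⁿ ≥ 19, i.e. 1.5ⁿ ≥ 18221/41.
1.5¹⁵ = 14348907/32768 falls short of 18221/41 but 1.5¹⁶ = 43046721/65536 reaches it, so n = 16.

16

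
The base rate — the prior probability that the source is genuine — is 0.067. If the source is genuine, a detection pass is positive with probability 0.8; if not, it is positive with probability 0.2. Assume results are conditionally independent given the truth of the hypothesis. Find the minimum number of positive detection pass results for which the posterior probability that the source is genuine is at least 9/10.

4

Prior odds: 0.067 ÷ 0.933 = 67/933.
Likelihood ratio of a positive = 0.8/0.2 = 4.
Target odds: 0.9 ÷ 0.1 = 9.
Require 4ⁿ ≥ 9 ÷ (67/933) = 8397/67.
4³ = 64 falls short of 8397/67 but 4⁴ = 256 reaches it, so n = 4.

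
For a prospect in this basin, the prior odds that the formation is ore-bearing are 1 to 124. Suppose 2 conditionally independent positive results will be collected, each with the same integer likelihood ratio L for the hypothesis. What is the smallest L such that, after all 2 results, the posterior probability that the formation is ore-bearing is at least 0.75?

Prior odds = 1/124.
Target odds = 0.75/0.25 = 3.
Need L² ≥ 3 ÷ (1/124) = 372.
19² = 361 < 372 ≤ 400 = 20², so L = 20.

20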